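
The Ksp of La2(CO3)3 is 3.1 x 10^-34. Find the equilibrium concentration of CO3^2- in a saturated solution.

[CO3^2-] = 2.3 x 10^-7 M

La2(CO3)3(s) <=> 2 La^3+ + 3 CO3^2-
Ksp = [La^3+]^2[CO3^2-]^3
With molar solubility s: [La^3+] = 2s, [CO3^2-] = 3s.
So Ksp = (2s)^2 × (3s)^3 = 108s^5
s^5 = 3.1 x 10^-34 / 108, so s = 7.79 x 10^-8 M
[CO3^2-] = 3s = 2.3 x 10^-7 M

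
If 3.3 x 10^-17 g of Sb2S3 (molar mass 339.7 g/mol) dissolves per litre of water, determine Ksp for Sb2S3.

Molar solubility s = (3.3 × 10^-17 g/L) / (339.7 g/mol) = 9.71 x 10^-20 M.
Sb2S3(s) ⇌ 2 Sb^3+(aq) + 3 S^2-(aq)
If s mol/L of Sb2S3 dissolves, [Sb^3+] = 2s and [S^2-] = 3s.
Ksp = [Sb^3+]^2[S^2-]^3
Ksp = (2s)^2(3s)^3 = 108s^5
With s = 9.71 × 10^-20: Ksp = 9.3 x 10^-94

Ksp = 9.3 × 10^-94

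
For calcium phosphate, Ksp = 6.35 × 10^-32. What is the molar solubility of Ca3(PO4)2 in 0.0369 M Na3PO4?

Ca3(PO4)2(s) <=> 3 Ca^2+(aq) + 2 PO4^3-(aq)
Ksp = [Ca^2+]^3[PO4^3-]^2
If s mol/L dissolves here, [Ca^2+] = 3s, [PO4^3-] = 0.0369 + 2s ≈ 0.0369 (common-ion effect: PO4^3- is already 0.0369 M).
Ksp ≈ (3s)^3 × (0.0369)^2
s = 1.20 x 10^-10 M
Check: 2s = 2.4 × 10^-10 ≪ 0.0369, so the approximation is valid.

s ≈ 1.20 × 10^-10 M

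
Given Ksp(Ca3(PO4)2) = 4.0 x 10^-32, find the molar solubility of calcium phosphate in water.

s = 2.1 × 10^-7 M

Ca3(PO4)2(s) <=> 3 Ca^2+(aq) + 2 PO4^3-(aq)
Ksp = [Ca^2+]^3[PO4^3-]^2
Let s = molar solubility. Then [Ca^2+] = 3s and [PO4^3-] = 2s.
Ksp = (3s)^3(2s)^2 = 108s^5
s = (4.0 x 10^-32 / 108)^(1/5) = 2.1 × 10^-7 M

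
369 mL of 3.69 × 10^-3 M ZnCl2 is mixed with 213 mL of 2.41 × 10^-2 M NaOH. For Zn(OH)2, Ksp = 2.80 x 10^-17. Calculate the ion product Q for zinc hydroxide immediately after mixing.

Total volume = 369 + 213 = 582 mL.
[Zn^2+] = 3.69 x 10^-3 × (369/582) = 2.340 × 10^-3 M
[OH^-] = 2.41 × 10^-2 × (213/582) = 8.820 × 10^-3 M
Zn(OH)2(s) ⇌ Zn^2+ + 2 OH^-, so Q = [Zn^2+][OH^-]^2
Q = (2.340 x 10^-3)(8.820 × 10^-3)^2 = 1.82 × 10^-7
Q > Ksp, so Zn(OH)2 will precipitate.

1.82e-7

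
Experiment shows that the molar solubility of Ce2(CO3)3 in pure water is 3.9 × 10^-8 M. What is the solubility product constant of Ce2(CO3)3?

9.7 x 10^-36

Ce2(CO3)3(s) ⇌ 2 Ce^3+ + 3 CO3^2-
For each mole of Ce2(CO3)3 that dissolves: [Ce^3+] = 2s, [CO3^2-] = 3s.
Ksp = [Ce^3+]^2[CO3^2-]^3
Ksp = (2s)^2(3s)^3 = 108s^5
With s = 3.9 × 10^-8: Ksp = 9.7 x 10^-36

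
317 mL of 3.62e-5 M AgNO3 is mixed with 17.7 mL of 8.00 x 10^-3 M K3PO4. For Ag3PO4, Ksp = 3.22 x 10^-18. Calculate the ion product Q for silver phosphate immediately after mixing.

Q = 1.71 × 10^-17

Total volume = 317 + 17.7 = 334.7 mL.
[Ag^+] = 3.62 × 10^-5 × (317/334.7) = 3.429 x 10^-5 M
[PO4^3-] = 8.00 × 10^-3 × (17.7/334.7) = 4.231 × 10^-4 M
Ag3PO4(s) ⇌ 3 Ag^+ + PO4^3-, so Q = [Ag^+]^3[PO4^3-]
Q = (3.429 × 10^-5)^3(4.231 x 10^-4) = 1.71 × 10^-17
Q > Ksp, so Ag3PO4 will precipitate.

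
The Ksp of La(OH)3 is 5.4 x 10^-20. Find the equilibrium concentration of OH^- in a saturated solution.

[OH^-] = 2.0 × 10^-5 M

La(OH)3(s) ⇌ La^3+ + 3 OH^-
Ksp = [La^3+][OH^-]^3
With molar solubility s: [La^3+] = s, [OH^-] = 3s.
Ksp = s(3s)^3 = 27s^4
s = (5.4 x 10^-20 / 27)^(1/4) = 6.69 × 10^-6 M
[OH^-] = 3s = 2.0 × 10^-5 M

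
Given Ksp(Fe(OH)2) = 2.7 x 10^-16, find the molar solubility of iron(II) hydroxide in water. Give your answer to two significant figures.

s = 4.1e-6 M

Fe(OH)2(s) <=> Fe^2+(aq) + 2 OH^-(aq)
Ksp = [Fe^2+][OH^-]^2
For each mole of Fe(OH)2 that dissolves: [Fe^2+] = s, [OH^-] = 2s.
Ksp = s(2s)^2 = 4s^3
s^3 = 2.7 x 10^-16 / 4, so s = 4.1 × 10^-6 M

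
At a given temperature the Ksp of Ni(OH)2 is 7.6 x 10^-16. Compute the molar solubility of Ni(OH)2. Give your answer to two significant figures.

5.7e-6 M

Ni(OH)2(s) <=> Ni^2+ + 2 OH^-
Ksp = [Ni^2+][OH^-]^2
If s mol/L of Ni(OH)2 dissolves, [Ni^2+] = s and [OH^-] = 2s.
So Ksp = s × (2s)^2 = 4s^3
Solving, s = (7.6 x 10^-16/4)^(1/3) = 5.7 × 10^-6 M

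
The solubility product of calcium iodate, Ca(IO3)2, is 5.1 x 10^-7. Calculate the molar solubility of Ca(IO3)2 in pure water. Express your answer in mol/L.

5.0 × 10^-3 M

Ca(IO3)2(s) ⇌ Ca^2+ + 2 IO3^-
Ksp = [Ca^2+][IO3^-]^2
Let s = molar solubility. Then [Ca^2+] = s and [IO3^-] = 2s.
So Ksp = s × (2s)^2 = 4s^3
Solving, s = (5.1 x 10^-7/4)^(1/3) = 5.0 x 10^-3 M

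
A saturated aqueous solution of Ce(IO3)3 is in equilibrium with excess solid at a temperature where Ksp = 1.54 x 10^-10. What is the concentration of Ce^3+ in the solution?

[Ce^3+] ≈ 1.55e-3 M

Ce(IO3)3(s) ⇌ Ce^3+ + 3 IO3^-
Ksp = [Ce^3+][IO3^-]^3
For each mole of Ce(IO3)3 that dissolves: [Ce^3+] = s, [IO3^-] = 3s.
Substituting: Ksp = s(3s)^3 = 27s^4
s = (1.54 x 10^-10 / 27)^(1/4) = 1.545 × 10^-3 M
[Ce^3+] = s = 1.55 × 10^-3 M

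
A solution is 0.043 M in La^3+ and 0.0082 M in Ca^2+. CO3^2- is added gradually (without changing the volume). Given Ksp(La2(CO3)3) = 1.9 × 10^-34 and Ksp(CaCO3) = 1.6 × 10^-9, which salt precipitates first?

La2(CO3)3

Precipitation of each salt starts when its ion product equals its Ksp.
For La2(CO3)3: 1.9 × 10^-34 = (0.043)^2 × [CO3^2-]^3  ⇒  [CO3^2-] = 4.7 × 10^-11 M.
For CaCO3: 1.6 × 10^-9 = 0.0082 × [CO3^2-]  ⇒  [CO3^2-] = 2.0 x 10^-7 M.
The salt with the lower threshold [CO3^2-] precipitates first: La2(CO3)3.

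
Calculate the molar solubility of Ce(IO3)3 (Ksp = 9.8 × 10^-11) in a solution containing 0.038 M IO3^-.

s = 1.8e-6 M

Ce(IO3)3(s) <=> Ce^3+(aq) + 3 IO3^-(aq)
Ksp = [Ce^3+][IO3^-]^3
Let s be the molar solubility in this solution. [Ce^3+] = s, [IO3^-] = 0.038 + 3s ≈ 0.038 (Ksp is small, so little additional dissolves).
Ksp ≈ s × (0.038)^3
s = 1.8 × 10^-6 M
Check: 3s = 5.4 × 10^-6 ≪ 0.038, so the approximation is valid.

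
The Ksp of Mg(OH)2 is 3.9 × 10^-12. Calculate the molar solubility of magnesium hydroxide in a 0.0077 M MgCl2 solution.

1.1 x 10^-5 M

Mg(OH)2(s) <=> Mg^2+(aq) + 2 OH^-(aq)
Ksp = [Mg^2+][OH^-]^2
Let s be the molar solubility in this solution. [Mg^2+] = 0.0077 + s ≈ 0.0077, [OH^-] = 2s (common-ion effect: Mg^2+ is already 0.0077 M).
Ksp ≈ 0.0077 × (2s)^2
s = 1.1 x 10^-5 M
Check: s = 1.1 × 10^-5 ≪ 0.0077, so the approximation is valid.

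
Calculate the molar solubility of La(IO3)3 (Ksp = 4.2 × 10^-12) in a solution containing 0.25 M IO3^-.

2.7 x 10^-10 M

La(IO3)3(s) ⇌ La^3+ + 3 IO3^-
Ksp = [La^3+][IO3^-]^3
Let s = moles of La(IO3)3 that dissolve per litre. [La^3+] = s, [IO3^-] = 0.25 + 3s ≈ 0.25 (since the IO3^- already present dominates).
Ksp ≈ s × (0.25)^3
s = 2.7 x 10^-10 M
Check: 3s = 8.1 x 10^-10 ≪ 0.25, so the approximation is valid.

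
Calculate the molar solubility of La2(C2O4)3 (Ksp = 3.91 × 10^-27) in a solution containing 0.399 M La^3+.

9.69 x 10^-10 M

La2(C2O4)3(s) ⇌ 2 La^3+(aq) + 3 C2O4^2-(aq)
Ksp = [La^3+]^2[C2O4^2-]^3
If s mol/L dissolves here, [La^3+] = 0.399 + 2s ≈ 0.399, [C2O4^2-] = 3s (since the La^3+ already present dominates).
Ksp ≈ (0.399)^2 × (3s)^3
s = 9.69 × 10^-10 M
Check: 2s = 1.9 × 10^-9 ≪ 0.399, so the approximation is valid.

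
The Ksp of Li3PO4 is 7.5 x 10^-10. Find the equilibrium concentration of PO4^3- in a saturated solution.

2.3 × 10^-3 M

Li3PO4(s) ⇌ 3 Li^+ + PO4^3-
Ksp = [Li^+]^3[PO4^3-]
Let s = molar solubility. Then [Li^+] = 3s and [PO4^3-] = s.
So Ksp = (3s)^3 × s = 27s^4
s = (7.5 x 10^-10 / 27)^(1/4) = 2.30 x 10^-3 M
[PO4^3-] = s = 2.3 x 10^-3 M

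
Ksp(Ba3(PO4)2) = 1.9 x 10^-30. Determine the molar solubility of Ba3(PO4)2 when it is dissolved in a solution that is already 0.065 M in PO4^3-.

Ba3(PO4)2(s) <=> 3 Ba^2+(aq) + 2 PO4^3-(aq)
Ksp = [Ba^2+]^3[PO4^3-]^2
Let s be the molar solubility in this solution. [Ba^2+] = 3s, [PO4^3-] = 0.065 + 2s ≈ 0.065 (since the PO4^3- already present dominates).
Ksp ≈ (3s)^3 × (0.065)^2
s = 2.6 × 10^-10 M
Check: 2s = 5.1 x 10^-10 ≪ 0.065, so the approximation is valid.

s ≈ 2.6 × 10^-10 M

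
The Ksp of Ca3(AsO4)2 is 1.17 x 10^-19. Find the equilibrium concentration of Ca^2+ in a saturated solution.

[Ca^2+] ≈ 1.92 × 10^-4 M

Ca3(AsO4)2(s) <=> 3 Ca^2+ + 2 AsO4^3-
Ksp = [Ca^2+]^3[AsO4^3-]^2
If s mol/L of Ca3(AsO4)2 dissolves, [Ca^2+] = 3s and [AsO4^3-] = 2s.
Ksp = (3s)^3(2s)^2 = 108s^5
s^5 = 1.17 x 10^-19 / 108, so s = 6.411 x 10^-5 M
[Ca^2+] = 3s = 1.92 × 10^-4 M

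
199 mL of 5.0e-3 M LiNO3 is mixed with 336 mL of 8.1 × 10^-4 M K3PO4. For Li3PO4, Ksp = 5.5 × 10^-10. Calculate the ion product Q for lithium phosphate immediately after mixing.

Q ≈ 3.3 x 10^-12

Total volume = 199 + 336 = 535 mL.
[Li^+] = 5.0 × 10^-3 × (199/535) = 1.86 × 10^-3 M
[PO4^3-] = 8.1 × 10^-4 × (336/535) = 5.09 x 10^-4 M
Li3PO4(s) ⇌ 3 Li^+(aq) + PO4^3-(aq), so Q = [Li^+]^3[PO4^3-]
Q = (1.86 × 10^-3)^3(5.09 x 10^-4) = 3.3 x 10^-12
Q < Ksp, so no precipitate of Li3PO4 forms.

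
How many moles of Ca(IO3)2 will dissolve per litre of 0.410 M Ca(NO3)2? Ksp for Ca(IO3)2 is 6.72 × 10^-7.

Ca(IO3)2(s) ⇌ Ca^2+ + 2 IO3^-
Ksp = [Ca^2+][IO3^-]^2
If s mol/L dissolves here, [Ca^2+] = 0.410 + s ≈ 0.410, [IO3^-] = 2s (since Ca^2+ from Ca(NO3)2 dominates).
Ksp ≈ 0.410 × (2s)^2
s = 6.40 × 10^-4 M
Check: s = 6.4 × 10^-4 ≪ 0.410, so the approximation is valid.

6.40 × 10^-4 M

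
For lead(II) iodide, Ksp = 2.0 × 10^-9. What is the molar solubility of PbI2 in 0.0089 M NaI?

s ≈ 2.5 x 10^-5 M

PbI2(s) ⇌ Pb^2+ + 2 I^-
Ksp = [Pb^2+][I^-]^2
Let s be the molar solubility in this solution. [Pb^2+] = s, [I^-] = 0.0089 + 2s ≈ 0.0089 (Ksp is small, so little additional dissolves).
Ksp ≈ s × (0.0089)^2
s = 2.5 × 10^-5 M
Check: 2s = 5.0 × 10^-5 ≪ 0.0089, so the approximation is valid.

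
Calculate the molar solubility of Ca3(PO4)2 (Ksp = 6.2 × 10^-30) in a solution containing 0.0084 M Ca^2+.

Ca3(PO4)2(s) ⇌ 3 Ca^2+ + 2 PO4^3-
Ksp = [Ca^2+]^3[PO4^3-]^2
Let s = moles of Ca3(PO4)2 that dissolve per litre. [Ca^2+] = 0.0084 + 3s ≈ 0.0084, [PO4^3-] = 2s (since the Ca^2+ already present dominates).
Ksp ≈ (0.0084)^3 × (2s)^2
s = 1.6 x 10^-12 M
Check: 3s = 4.9 x 10^-12 ≪ 0.0084, so the approximation is valid.

1.6 x 10^-12 M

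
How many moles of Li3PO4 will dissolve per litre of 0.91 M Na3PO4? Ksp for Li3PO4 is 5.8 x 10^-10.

Li3PO4(s) ⇌ 3 Li^+ + PO4^3-
Ksp = [Li^+]^3[PO4^3-]
If s mol/L dissolves here, [Li^+] = 3s, [PO4^3-] = 0.91 + s ≈ 0.91 (common-ion effect: PO4^3- is already 0.91 M).
Ksp ≈ (3s)^3 × 0.91
s = 2.9 x 10^-4 M
Check: s = 2.9 × 10^-4 ≪ 0.91, so the approximation is valid.

s = 2.9e-4 M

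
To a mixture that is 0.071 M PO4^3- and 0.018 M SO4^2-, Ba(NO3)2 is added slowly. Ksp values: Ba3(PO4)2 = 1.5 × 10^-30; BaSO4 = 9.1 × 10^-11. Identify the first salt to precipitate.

Each salt begins to precipitate when Q = Ksp, i.e. when [Ba^2+] reaches its threshold.
For Ba3(PO4)2: 1.5 × 10^-30 = (0.071)^2 × [Ba^2+]^3  ⇒  [Ba^2+] = 6.7 × 10^-10 M.
For BaSO4: 9.1 × 10^-11 = 0.018 × [Ba^2+]  ⇒  [Ba^2+] = 5.1 × 10^-9 M.
The salt with the lower threshold [Ba^2+] precipitates first: Ba3(PO4)2.

Ba3(PO4)2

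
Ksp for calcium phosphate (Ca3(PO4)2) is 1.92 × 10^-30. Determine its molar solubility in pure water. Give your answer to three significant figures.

Ca3(PO4)2(s) ⇌ 3 Ca^2+(aq) + 2 PO4^3-(aq)
Ksp = [Ca^2+]^3[PO4^3-]^2
Let s = molar solubility. Then [Ca^2+] = 3s and [PO4^3-] = 2s.
Substituting: Ksp = (3s)^3(2s)^2 = 108s^5
s^5 = 1.92 × 10^-30 / 108, so s = 4.47 x 10^-7 M

4.47 x 10^-7 M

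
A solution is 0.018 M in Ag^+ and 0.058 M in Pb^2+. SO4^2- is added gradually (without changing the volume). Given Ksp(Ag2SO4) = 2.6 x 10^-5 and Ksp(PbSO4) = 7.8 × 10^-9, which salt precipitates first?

Each salt begins to precipitate when Q = Ksp, i.e. when [SO4^2-] reaches its threshold.
For Ag2SO4: 2.6 x 10^-5 = (0.018)^2 × [SO4^2-]  ⇒  [SO4^2-] = 8.0 x 10^-2 M.
For PbSO4: 7.8 × 10^-9 = 0.058 × [SO4^2-]  ⇒  [SO4^2-] = 1.3 × 10^-7 M.
The salt with the lower threshold [SO4^2-] precipitates first: PbSO4.

PbSO4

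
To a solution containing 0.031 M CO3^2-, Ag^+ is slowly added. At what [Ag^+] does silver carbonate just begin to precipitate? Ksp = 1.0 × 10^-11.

Ag2CO3(s) ⇌ 2 Ag^+ + CO3^2-
Ksp = [Ag^+]^2[CO3^2-]
Precipitation begins when Q = Ksp. With [CO3^2-] = 0.031 M:
1.0 × 10^-11 = (0.031) × [Ag^+]^2
[Ag^+] = (1.0 × 10^-11 / 3.1 x 10^-2)^(1/2) = 1.8 × 10^-5 M

[Ag^+] = 1.8 x 10^-5 M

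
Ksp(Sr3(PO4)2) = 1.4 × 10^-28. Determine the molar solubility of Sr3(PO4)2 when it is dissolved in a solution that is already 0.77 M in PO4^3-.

s = 2.1e-10 M

Sr3(PO4)2(s) ⇌ 3 Sr^2+ + 2 PO4^3-
Ksp = [Sr^2+]^3[PO4^3-]^2
If s mol/L dissolves here, [Sr^2+] = 3s, [PO4^3-] = 0.77 + 2s ≈ 0.77 (Ksp is small, so little additional dissolves).
Ksp ≈ (3s)^3 × (0.77)^2
s = 2.1 × 10^-10 M
Check: 2s = 4.1 × 10^-10 ≪ 0.77, so the approximation is valid.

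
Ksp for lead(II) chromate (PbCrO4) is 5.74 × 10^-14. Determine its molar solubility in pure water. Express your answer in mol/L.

PbCrO4(s) <=> Pb^2+ + CrO4^2-
Ksp = [Pb^2+][CrO4^2-]
If s mol/L of PbCrO4 dissolves, [Pb^2+] = s and [CrO4^2-] = s.
Ksp = s^2
s = (5.74 × 10^-14)^(1/2) = 2.40 × 10^-7 M

s ≈ 2.40 × 10^-7 M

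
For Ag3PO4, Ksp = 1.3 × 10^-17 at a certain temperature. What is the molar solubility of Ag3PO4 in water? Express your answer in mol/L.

s = 2.6 × 10^-5 M

Ag3PO4(s) <=> 3 Ag^+ + PO4^3-
Ksp = [Ag^+]^3[PO4^3-]
If s mol/L of Ag3PO4 dissolves, [Ag^+] = 3s and [PO4^3-] = s.
Substituting: Ksp = (3s)^3s = 27s^4
s^4 = 1.3 × 10^-17 / 27, so s = 2.6 x 10^-5 M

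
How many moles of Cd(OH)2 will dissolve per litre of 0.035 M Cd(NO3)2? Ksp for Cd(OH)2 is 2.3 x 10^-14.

s = 4.1e-7 M

Cd(OH)2(s) ⇌ Cd^2+ + 2 OH^-
Ksp = [Cd^2+][OH^-]^2
If s mol/L dissolves here, [Cd^2+] = 0.035 + s ≈ 0.035, [OH^-] = 2s (Ksp is small, so little additional dissolves).
Ksp ≈ 0.035 × (2s)^2
s = 4.1 × 10^-7 M
Check: s = 4.1 × 10^-7 ≪ 0.035, so the approximation is valid.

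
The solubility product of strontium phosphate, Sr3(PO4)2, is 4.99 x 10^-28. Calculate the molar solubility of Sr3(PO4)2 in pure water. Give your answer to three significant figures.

s ≈ 1.36 × 10^-6 M

Sr3(PO4)2(s) <=> 3 Sr^2+ + 2 PO4^3-
Ksp = [Sr^2+]^3[PO4^3-]^2
With molar solubility s: [Sr^2+] = 3s, [PO4^3-] = 2s.
Ksp = (3s)^3(2s)^2 = 108s^5
s^5 = 4.99 x 10^-28 / 108, so s = 1.36 × 10^-6 M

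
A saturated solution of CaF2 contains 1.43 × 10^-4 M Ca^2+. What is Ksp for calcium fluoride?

CaF2(s) <=> Ca^2+(aq) + 2 F^-(aq)
Stoichiometry gives [F^-] = (2/1)[Ca^2+] = 2.860 x 10^-4 M.
Ksp = [Ca^2+][F^-]^2
Ksp = 1.43 × 10^-4 × (2.860 x 10^-4)^2 = 1.17 x 10^-11

Ksp ≈ 1.17 × 10^-11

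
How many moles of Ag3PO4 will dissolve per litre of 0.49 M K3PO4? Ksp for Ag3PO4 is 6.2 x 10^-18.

Ag3PO4(s) ⇌ 3 Ag^+(aq) + PO4^3-(aq)
Ksp = [Ag^+]^3[PO4^3-]
Let s be the molar solubility in this solution. [Ag^+] = 3s, [PO4^3-] = 0.49 + s ≈ 0.49 (since PO4^3- from K3PO4 dominates).
Ksp ≈ (3s)^3 × 0.49
s = 7.8 × 10^-7 M
Check: s = 7.8 × 10^-7 ≪ 0.49, so the approximation is valid.

s = 7.8e-7 M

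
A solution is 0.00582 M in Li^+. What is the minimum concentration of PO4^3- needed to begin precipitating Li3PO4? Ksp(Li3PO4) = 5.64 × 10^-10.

Li3PO4(s) <=> 3 Li^+ + PO4^3-
Ksp = [Li^+]^3[PO4^3-]
Precipitation begins when Q = Ksp. With [Li^+] = 0.00582 M:
5.64 × 10^-10 = (0.00582)^3 × [PO4^3-]
[PO4^3-] = (5.64 × 10^-10 / 1.971 × 10^-7) = 2.86 x 10^-3 M

[PO4^3-] ≈ 2.86e-3 M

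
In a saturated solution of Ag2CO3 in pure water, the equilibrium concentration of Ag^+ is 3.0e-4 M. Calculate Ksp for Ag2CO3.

Ksp ≈ 1.4 × 10^-11

Ag2CO3(s) <=> 2 Ag^+ + CO3^2-
Stoichiometry gives [CO3^2-] = (1/2)[Ag^+] = 1.50 × 10^-4 M.
Ksp = [Ag^+]^2[CO3^2-]
Ksp = (3.0 × 10^-4)^2 × 1.50 × 10^-4 = 1.4 × 10^-11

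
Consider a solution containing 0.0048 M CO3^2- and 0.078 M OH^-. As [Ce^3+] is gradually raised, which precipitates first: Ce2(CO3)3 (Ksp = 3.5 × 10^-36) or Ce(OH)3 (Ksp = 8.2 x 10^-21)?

Each salt begins to precipitate when Q = Ksp, i.e. when [Ce^3+] reaches its threshold.
For Ce2(CO3)3: 3.5 × 10^-36 = (0.0048)^3 × [Ce^3+]^2  ⇒  [Ce^3+] = 5.6 × 10^-15 M.
For Ce(OH)3: 8.2 x 10^-21 = (0.078)^3 × [Ce^3+]  ⇒  [Ce^3+] = 1.7 x 10^-17 M.
The salt with the lower threshold [Ce^3+] precipitates first: Ce(OH)3.

Ce(OH)3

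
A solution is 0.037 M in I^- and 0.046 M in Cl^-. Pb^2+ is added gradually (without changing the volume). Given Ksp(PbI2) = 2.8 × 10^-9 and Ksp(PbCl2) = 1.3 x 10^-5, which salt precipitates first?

Each salt begins to precipitate when Q = Ksp, i.e. when [Pb^2+] reaches its threshold.
For PbI2: 2.8 × 10^-9 = (0.037)^2 × [Pb^2+]  ⇒  [Pb^2+] = 2.0 × 10^-6 M.
For PbCl2: 1.3 x 10^-5 = (0.046)^2 × [Pb^2+]  ⇒  [Pb^2+] = 6.1 × 10^-3 M.
The salt with the lower threshold [Pb^2+] precipitates first: PbI2.

PbI2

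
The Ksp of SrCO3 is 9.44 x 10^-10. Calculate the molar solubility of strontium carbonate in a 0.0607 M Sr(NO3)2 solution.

1.56 × 10^-8 M

SrCO3(s) ⇌ Sr^2+ + CO3^2-
Ksp = [Sr^2+][CO3^2-]
Let s = moles of SrCO3 that dissolve per litre. [Sr^2+] = 0.0607 + s ≈ 0.0607, [CO3^2-] = s (common-ion effect: Sr^2+ is already 0.0607 M).
Ksp ≈ 0.0607 × s
s = 1.56 × 10^-8 M
Check: s = 1.6 x 10^-8 ≪ 0.0607, so the approximation is valid.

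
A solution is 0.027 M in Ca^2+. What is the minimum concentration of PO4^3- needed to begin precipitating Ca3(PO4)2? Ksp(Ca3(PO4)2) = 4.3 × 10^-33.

[PO4^3-] ≈ 1.5e-14 M

Ca3(PO4)2(s) ⇌ 3 Ca^2+ + 2 PO4^3-
Ksp = [Ca^2+]^3[PO4^3-]^2
Precipitation begins when Q = Ksp. With [Ca^2+] = 0.027 M:
4.3 × 10^-33 = (0.027)^3 × [PO4^3-]^2
[PO4^3-] = (4.3 × 10^-33 / 1.97 × 10^-5)^(1/2) = 1.5 x 10^-14 M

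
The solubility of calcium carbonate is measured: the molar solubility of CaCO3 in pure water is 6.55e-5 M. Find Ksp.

Ksp = 4.29 × 10^-9

CaCO3(s) ⇌ Ca^2+ + CO3^2-
Let s = molar solubility. Then [Ca^2+] = s and [CO3^2-] = s.
Ksp = [Ca^2+][CO3^2-]
Ksp = s × s = s^2
Ksp = (6.55 × 10^-5)^2 = 4.29 × 10^-9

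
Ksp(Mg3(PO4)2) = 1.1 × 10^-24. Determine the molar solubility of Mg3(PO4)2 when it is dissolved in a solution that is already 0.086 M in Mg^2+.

s = 2.1 × 10^-11 M

Mg3(PO4)2(s) ⇌ 3 Mg^2+(aq) + 2 PO4^3-(aq)
Ksp = [Mg^2+]^3[PO4^3-]^2
Let s be the molar solubility in this solution. [Mg^2+] = 0.086 + 3s ≈ 0.086, [PO4^3-] = 2s (common-ion effect: Mg^2+ is already 0.086 M).
Ksp ≈ (0.086)^3 × (2s)^2
s = 2.1 x 10^-11 M
Check: 3s = 6.2 × 10^-11 ≪ 0.086, so the approximation is valid.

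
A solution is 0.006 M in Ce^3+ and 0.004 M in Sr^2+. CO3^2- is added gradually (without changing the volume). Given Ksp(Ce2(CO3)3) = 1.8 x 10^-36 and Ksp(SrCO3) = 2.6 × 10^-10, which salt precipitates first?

Ce2(CO3)3

Each salt begins to precipitate when Q = Ksp, i.e. when [CO3^2-] reaches its threshold.
For Ce2(CO3)3: 1.8 x 10^-36 = (0.006)^2 × [CO3^2-]^3  ⇒  [CO3^2-] = 3.7 × 10^-11 M.
For SrCO3: 2.6 × 10^-10 = 0.004 × [CO3^2-]  ⇒  [CO3^2-] = 6.5 x 10^-8 M.
The salt with the lower threshold [CO3^2-] precipitates first: Ce2(CO3)3.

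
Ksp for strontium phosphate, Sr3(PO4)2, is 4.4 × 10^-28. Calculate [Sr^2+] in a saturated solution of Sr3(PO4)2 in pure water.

Sr3(PO4)2(s) ⇌ 3 Sr^2+(aq) + 2 PO4^3-(aq)
Ksp = [Sr^2+]^3[PO4^3-]^2
Let s = molar solubility. Then [Sr^2+] = 3s and [PO4^3-] = 2s.
So Ksp = (3s)^3 × (2s)^2 = 108s^5
s^5 = 4.4 × 10^-28 / 108, so s = 1.32 × 10^-6 M
[Sr^2+] = 3s = 4.0 x 10^-6 M

[Sr^2+] ≈ 4.0e-6 M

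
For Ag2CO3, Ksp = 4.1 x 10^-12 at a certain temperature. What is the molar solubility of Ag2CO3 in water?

s ≈ 1.0 × 10^-4 M

Ag2CO3(s) ⇌ 2 Ag^+ + CO3^2-
Ksp = [Ag^+]^2[CO3^2-]
With molar solubility s: [Ag^+] = 2s, [CO3^2-] = s.
Ksp = (2s)^2s = 4s^3
s = (4.1 x 10^-12 / 4)^(1/3) = 1.0 × 10^-4 M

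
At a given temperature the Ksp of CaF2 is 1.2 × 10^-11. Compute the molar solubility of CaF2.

CaF2(s) ⇌ Ca^2+(aq) + 2 F^-(aq)
Ksp = [Ca^2+][F^-]^2
For each mole of CaF2 that dissolves: [Ca^2+] = s, [F^-] = 2s.
So Ksp = s × (2s)^2 = 4s^3
s^3 = 1.2 × 10^-11 / 4, so s = 1.4 × 10^-4 M

s = 1.4 × 10^-4 M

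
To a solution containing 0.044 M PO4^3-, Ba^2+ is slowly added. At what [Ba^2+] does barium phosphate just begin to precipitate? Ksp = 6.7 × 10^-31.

[Ba^2+] = 7.0 × 10^-10 M

Ba3(PO4)2(s) ⇌ 3 Ba^2+(aq) + 2 PO4^3-(aq)
Ksp = [Ba^2+]^3[PO4^3-]^2
Precipitation begins when Q = Ksp. With [PO4^3-] = 0.044 M:
6.7 × 10^-31 = (0.044)^2 × [Ba^2+]^3
[Ba^2+] = (6.7 × 10^-31 / 1.94 × 10^-3)^(1/3) = 7.0 × 10^-10 M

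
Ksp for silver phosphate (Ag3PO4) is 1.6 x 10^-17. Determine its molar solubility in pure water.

Ag3PO4(s) ⇌ 3 Ag^+(aq) + PO4^3-(aq)
Ksp = [Ag^+]^3[PO4^3-]
For each mole of Ag3PO4 that dissolves: [Ag^+] = 3s, [PO4^3-] = s.
So Ksp = (3s)^3 × s = 27s^4
s = (1.6 x 10^-17 / 27)^(1/4) = 2.8 x 10^-5 M

2.8 × 10^-5 M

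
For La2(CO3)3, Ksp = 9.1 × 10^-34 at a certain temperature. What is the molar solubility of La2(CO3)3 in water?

La2(CO3)3(s) <=> 2 La^3+(aq) + 3 CO3^2-(aq)
Ksp = [La^3+]^2[CO3^2-]^3
Let s = molar solubility. Then [La^3+] = 2s and [CO3^2-] = 3s.
Substituting: Ksp = (2s)^2(3s)^3 = 108s^5
s^5 = 9.1 × 10^-34 / 108, so s = 9.7 × 10^-8 M

s = 9.7 × 10^-8 M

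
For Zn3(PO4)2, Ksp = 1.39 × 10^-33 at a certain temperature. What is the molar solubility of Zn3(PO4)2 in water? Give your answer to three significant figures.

1.05 x 10^-7 M

Zn3(PO4)2(s) ⇌ 3 Zn^2+ + 2 PO4^3-
Ksp = [Zn^2+]^3[PO4^3-]^2
With molar solubility s: [Zn^2+] = 3s, [PO4^3-] = 2s.
Substituting: Ksp = (3s)^3(2s)^2 = 108s^5
s = (1.39 × 10^-33 / 108)^(1/5) = 1.05 × 10^-7 M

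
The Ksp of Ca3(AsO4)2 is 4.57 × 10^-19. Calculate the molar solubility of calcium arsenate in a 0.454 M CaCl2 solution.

1.10 x 10^-9 M

Ca3(AsO4)2(s) ⇌ 3 Ca^2+(aq) + 2 AsO4^3-(aq)
Ksp = [Ca^2+]^3[AsO4^3-]^2
Let s be the molar solubility in this solution. [Ca^2+] = 0.454 + 3s ≈ 0.454, [AsO4^3-] = 2s (Ksp is small, so little additional dissolves).
Ksp ≈ (0.454)^3 × (2s)^2
s = 1.10 x 10^-9 M
Check: 3s = 3.3 × 10^-9 ≪ 0.454, so the approximation is valid.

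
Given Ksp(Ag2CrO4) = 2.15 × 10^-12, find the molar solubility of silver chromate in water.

s = 8.13 x 10^-5 M

Ag2CrO4(s) ⇌ 2 Ag^+ + CrO4^2-
Ksp = [Ag^+]^2[CrO4^2-]
Let s = molar solubility. Then [Ag^+] = 2s and [CrO4^2-] = s.
Substituting: Ksp = (2s)^2s = 4s^3
s = (2.15 × 10^-12 / 4)^(1/3) = 8.13 × 10^-5 M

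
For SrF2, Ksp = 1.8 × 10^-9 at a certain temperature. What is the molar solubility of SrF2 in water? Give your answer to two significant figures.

SrF2(s) ⇌ Sr^2+(aq) + 2 F^-(aq)
Ksp = [Sr^2+][F^-]^2
If s mol/L of SrF2 dissolves, [Sr^2+] = s and [F^-] = 2s.
So Ksp = s × (2s)^2 = 4s^3
s = (1.8 × 10^-9 / 4)^(1/3) = 7.7 × 10^-4 M

s ≈ 7.7 × 10^-4 M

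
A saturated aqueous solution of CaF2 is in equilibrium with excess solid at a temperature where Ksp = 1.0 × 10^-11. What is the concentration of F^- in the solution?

CaF2(s) <=> Ca^2+(aq) + 2 F^-(aq)
Ksp = [Ca^2+][F^-]^2
Let s = molar solubility. Then [Ca^2+] = s and [F^-] = 2s.
Substituting: Ksp = s(2s)^2 = 4s^3
s = (1.0 × 10^-11 / 4)^(1/3) = 1.36 × 10^-4 M
[F^-] = 2s = 2.7 x 10^-4 M

2.7 × 10^-4 M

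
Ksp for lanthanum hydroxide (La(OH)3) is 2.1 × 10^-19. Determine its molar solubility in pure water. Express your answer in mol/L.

9.4e-6 M

La(OH)3(s) ⇌ La^3+ + 3 OH^-
Ksp = [La^3+][OH^-]^3
Let s = molar solubility. Then [La^3+] = s and [OH^-] = 3s.
So Ksp = s × (3s)^3 = 27s^4
s = (2.1 × 10^-19 / 27)^(1/4) = 9.4 × 10^-6 M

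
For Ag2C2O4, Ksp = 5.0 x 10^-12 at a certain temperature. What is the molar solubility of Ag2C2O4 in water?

s = 1.1e-4 M

Ag2C2O4(s) ⇌ 2 Ag^+(aq) + C2O4^2-(aq)
Ksp = [Ag^+]^2[C2O4^2-]
Let s = molar solubility. Then [Ag^+] = 2s and [C2O4^2-] = s.
Substituting: Ksp = (2s)^2s = 4s^3
s = (5.0 x 10^-12 / 4)^(1/3) = 1.1 x 10^-4 M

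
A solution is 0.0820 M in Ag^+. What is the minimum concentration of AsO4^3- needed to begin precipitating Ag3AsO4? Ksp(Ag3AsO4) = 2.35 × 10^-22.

4.26e-19 M

Ag3AsO4(s) <=> 3 Ag^+ + AsO4^3-
Ksp = [Ag^+]^3[AsO4^3-]
Precipitation begins when Q = Ksp. With [Ag^+] = 0.0820 M:
2.35 × 10^-22 = (0.0820)^3 × [AsO4^3-]
[AsO4^3-] = (2.35 × 10^-22 / 5.514 × 10^-4) = 4.26 x 10^-19 M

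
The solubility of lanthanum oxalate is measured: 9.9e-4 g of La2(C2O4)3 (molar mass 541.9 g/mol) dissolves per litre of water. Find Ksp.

Molar solubility s = (9.9 × 10^-4 g/L) / (541.9 g/mol) = 1.83 x 10^-6 M.
La2(C2O4)3(s) <=> 2 La^3+ + 3 C2O4^2-
Let s = molar solubility. Then [La^3+] = 2s and [C2O4^2-] = 3s.
Ksp = [La^3+]^2[C2O4^2-]^3
So Ksp = (2s)^2 × (3s)^3 = 108s^5
Ksp = 108 × (1.83 × 10^-6)^5 = 2.2 x 10^-27

2.2 × 10^-27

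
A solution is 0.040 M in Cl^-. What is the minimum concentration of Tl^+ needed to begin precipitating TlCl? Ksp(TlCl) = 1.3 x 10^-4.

[Tl^+] = 3.3 x 10^-3 M

TlCl(s) ⇌ Tl^+(aq) + Cl^-(aq)
Ksp = [Tl^+][Cl^-]
Precipitation begins when Q = Ksp. With [Cl^-] = 0.040 M:
1.3 x 10^-4 = (0.040) × [Tl^+]
[Tl^+] = (1.3 x 10^-4 / 4.0 × 10^-2) = 3.3 × 10^-3 M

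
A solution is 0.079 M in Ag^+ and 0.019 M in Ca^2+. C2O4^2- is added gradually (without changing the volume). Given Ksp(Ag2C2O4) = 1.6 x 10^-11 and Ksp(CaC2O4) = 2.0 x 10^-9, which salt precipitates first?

Ag2C2O4

Each salt begins to precipitate when Q = Ksp, i.e. when [C2O4^2-] reaches its threshold.
For Ag2C2O4: 1.6 x 10^-11 = (0.079)^2 × [C2O4^2-]  ⇒  [C2O4^2-] = 2.6 × 10^-9 M.
For CaC2O4: 2.0 x 10^-9 = 0.019 × [C2O4^2-]  ⇒  [C2O4^2-] = 1.1 × 10^-7 M.
The salt with the lower threshold [C2O4^2-] precipitates first: Ag2C2O4.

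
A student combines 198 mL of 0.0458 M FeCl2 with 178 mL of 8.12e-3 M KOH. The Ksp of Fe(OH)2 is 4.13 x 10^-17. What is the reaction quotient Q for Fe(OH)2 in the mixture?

Q ≈ 3.56 × 10^-7

Total volume = 198 + 178 = 376 mL.
[Fe^2+] = 4.58 × 10^-2 × (198/376) = 2.412 x 10^-2 M
[OH^-] = 8.12 × 10^-3 × (178/376) = 3.844 × 10^-3 M
Fe(OH)2(s) <=> Fe^2+(aq) + 2 OH^-(aq), so Q = [Fe^2+][OH^-]^2
Q = (2.412 × 10^-2)(3.844 × 10^-3)^2 = 3.56 x 10^-7
Q > Ksp, so Fe(OH)2 will precipitate.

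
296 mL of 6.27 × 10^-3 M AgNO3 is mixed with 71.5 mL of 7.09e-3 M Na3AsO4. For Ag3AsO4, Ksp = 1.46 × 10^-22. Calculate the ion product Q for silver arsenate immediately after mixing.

Q = 1.78e-10

Total volume = 296 + 71.5 = 367.5 mL.
[Ag^+] = 6.27 x 10^-3 × (296/367.5) = 5.050 × 10^-3 M
[AsO4^3-] = 7.09 × 10^-3 × (71.5/367.5) = 1.379 × 10^-3 M
Ag3AsO4(s) ⇌ 3 Ag^+(aq) + AsO4^3-(aq), so Q = [Ag^+]^3[AsO4^3-]
Q = (5.050 x 10^-3)^3(1.379 × 10^-3) = 1.78 × 10^-10
Q > Ksp, so Ag3AsO4 will precipitate.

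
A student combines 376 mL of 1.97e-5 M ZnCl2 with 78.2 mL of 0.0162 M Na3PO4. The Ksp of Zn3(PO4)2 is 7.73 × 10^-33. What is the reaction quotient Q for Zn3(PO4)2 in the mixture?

Total volume = 376 + 78.2 = 454.2 mL.
[Zn^2+] = 1.97 × 10^-5 × (376/454.2) = 1.631 × 10^-5 M
[PO4^3-] = 1.62 × 10^-2 × (78.2/454.2) = 2.789 × 10^-3 M
Zn3(PO4)2(s) <=> 3 Zn^2+ + 2 PO4^3-, so Q = [Zn^2+]^3[PO4^3-]^2
Q = (1.631 × 10^-5)^3(2.789 × 10^-3)^2 = 3.37 × 10^-20
Q > Ksp, so Zn3(PO4)2 will precipitate.

Q = 3.37 × 10^-20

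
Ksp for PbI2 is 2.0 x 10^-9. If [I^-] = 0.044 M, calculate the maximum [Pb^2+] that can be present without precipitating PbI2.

[Pb^2+] ≈ 1.0 × 10^-6 M

PbI2(s) <=> Pb^2+(aq) + 2 I^-(aq)
Ksp = [Pb^2+][I^-]^2
Precipitation begins when Q = Ksp. With [I^-] = 0.044 M:
2.0 x 10^-9 = (0.044)^2 × [Pb^2+]
[Pb^2+] = (2.0 x 10^-9 / 1.94 x 10^-3) = 1.0 × 10^-6 M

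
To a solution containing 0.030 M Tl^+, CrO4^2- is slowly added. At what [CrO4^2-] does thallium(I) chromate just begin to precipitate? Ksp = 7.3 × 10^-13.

Tl2CrO4(s) <=> 2 Tl^+ + CrO4^2-
Ksp = [Tl^+]^2[CrO4^2-]
Precipitation begins when Q = Ksp. With [Tl^+] = 0.030 M:
7.3 × 10^-13 = (0.030)^2 × [CrO4^2-]
[CrO4^2-] = (7.3 × 10^-13 / 9.00 × 10^-4) = 8.1 × 10^-10 M

[CrO4^2-] = 8.1 × 10^-10 M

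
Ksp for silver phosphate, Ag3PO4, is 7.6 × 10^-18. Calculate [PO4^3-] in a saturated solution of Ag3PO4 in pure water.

[PO4^3-] ≈ 2.3e-5 M

Ag3PO4(s) ⇌ 3 Ag^+(aq) + PO4^3-(aq)
Ksp = [Ag^+]^3[PO4^3-]
With molar solubility s: [Ag^+] = 3s, [PO4^3-] = s.
Substituting: Ksp = (3s)^3s = 27s^4
s = (7.6 × 10^-18 / 27)^(1/4) = 2.30 × 10^-5 M
[PO4^3-] = s = 2.3 × 10^-5 M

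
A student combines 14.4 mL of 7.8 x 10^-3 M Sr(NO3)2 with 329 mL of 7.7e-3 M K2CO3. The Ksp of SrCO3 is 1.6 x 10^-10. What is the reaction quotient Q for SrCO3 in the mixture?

Total volume = 14.4 + 329 = 343.4 mL.
[Sr^2+] = 7.8 x 10^-3 × (14.4/343.4) = 3.27 x 10^-4 M
[CO3^2-] = 7.7 x 10^-3 × (329/343.4) = 7.38 x 10^-3 M
SrCO3(s) ⇌ Sr^2+ + CO3^2-, so Q = [Sr^2+][CO3^2-]
Q = (3.27 × 10^-4)(7.38 × 10^-3) = 2.4 x 10^-6
Q > Ksp, so SrCO3 will precipitate.

Q ≈ 2.4 × 10^-6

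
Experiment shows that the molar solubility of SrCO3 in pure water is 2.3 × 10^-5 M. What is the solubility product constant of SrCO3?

Ksp ≈ 5.3e-10

SrCO3(s) ⇌ Sr^2+ + CO3^2-
Let s = molar solubility. Then [Sr^2+] = s and [CO3^2-] = s.
Ksp = [Sr^2+][CO3^2-]
Ksp = (s)(s) = s^2
With s = 2.3 x 10^-5: Ksp = 5.3 × 10^-10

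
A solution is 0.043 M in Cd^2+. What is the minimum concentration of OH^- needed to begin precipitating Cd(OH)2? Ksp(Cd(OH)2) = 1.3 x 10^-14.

Cd(OH)2(s) <=> Cd^2+ + 2 OH^-
Ksp = [Cd^2+][OH^-]^2
Precipitation begins when Q = Ksp. With [Cd^2+] = 0.043 M:
1.3 x 10^-14 = (0.043) × [OH^-]^2
[OH^-] = (1.3 x 10^-14 / 4.3 x 10^-2)^(1/2) = 5.5 × 10^-7 M

[OH^-] = 5.5 × 10^-7 M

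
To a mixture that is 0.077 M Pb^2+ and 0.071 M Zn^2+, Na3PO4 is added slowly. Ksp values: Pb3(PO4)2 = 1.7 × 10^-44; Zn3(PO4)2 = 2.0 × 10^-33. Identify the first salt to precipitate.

Pb3(PO4)2

Each salt begins to precipitate when Q = Ksp, i.e. when [PO4^3-] reaches its threshold.
For Pb3(PO4)2: 1.7 × 10^-44 = (0.077)^3 × [PO4^3-]^2  ⇒  [PO4^3-] = 6.1 x 10^-21 M.
For Zn3(PO4)2: 2.0 × 10^-33 = (0.071)^3 × [PO4^3-]^2  ⇒  [PO4^3-] = 2.4 × 10^-15 M.
The salt with the lower threshold [PO4^3-] precipitates first: Pb3(PO4)2.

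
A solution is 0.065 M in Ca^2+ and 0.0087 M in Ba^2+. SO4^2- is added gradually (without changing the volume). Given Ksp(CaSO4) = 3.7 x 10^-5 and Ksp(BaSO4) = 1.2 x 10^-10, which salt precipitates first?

BaSO4

Precipitation of each salt starts when its ion product equals its Ksp.
For CaSO4: 3.7 x 10^-5 = 0.065 × [SO4^2-]  ⇒  [SO4^2-] = 5.7 × 10^-4 M.
For BaSO4: 1.2 x 10^-10 = 0.0087 × [SO4^2-]  ⇒  [SO4^2-] = 1.4 x 10^-8 M.
The salt with the lower threshold [SO4^2-] precipitates first: BaSO4.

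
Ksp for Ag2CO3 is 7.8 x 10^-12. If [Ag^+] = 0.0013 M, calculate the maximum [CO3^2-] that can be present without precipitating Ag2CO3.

[CO3^2-] = 4.6e-6 M

Ag2CO3(s) <=> 2 Ag^+ + CO3^2-
Ksp = [Ag^+]^2[CO3^2-]
Precipitation begins when Q = Ksp. With [Ag^+] = 0.0013 M:
7.8 x 10^-12 = (0.0013)^2 × [CO3^2-]
[CO3^2-] = (7.8 x 10^-12 / 1.69 × 10^-6) = 4.6 × 10^-6 M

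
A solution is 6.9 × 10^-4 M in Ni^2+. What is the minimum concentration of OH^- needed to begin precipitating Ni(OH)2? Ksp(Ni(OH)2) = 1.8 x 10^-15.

[OH^-] ≈ 1.6 x 10^-6 M

Ni(OH)2(s) ⇌ Ni^2+(aq) + 2 OH^-(aq)
Ksp = [Ni^2+][OH^-]^2
Precipitation begins when Q = Ksp. With [Ni^2+] = 6.9 × 10^-4 M:
1.8 x 10^-15 = (6.9 × 10^-4) × [OH^-]^2
[OH^-] = (1.8 x 10^-15 / 6.9 × 10^-4)^(1/2) = 1.6 × 10^-6 M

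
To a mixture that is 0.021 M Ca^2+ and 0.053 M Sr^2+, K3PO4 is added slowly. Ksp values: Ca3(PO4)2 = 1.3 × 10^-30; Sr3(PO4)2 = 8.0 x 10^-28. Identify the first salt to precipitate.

Ca3(PO4)2

Precipitation of each salt starts when its ion product equals its Ksp.
For Ca3(PO4)2: 1.3 × 10^-30 = (0.021)^3 × [PO4^3-]^2  ⇒  [PO4^3-] = 3.7 × 10^-13 M.
For Sr3(PO4)2: 8.0 x 10^-28 = (0.053)^3 × [PO4^3-]^2  ⇒  [PO4^3-] = 2.3 x 10^-12 M.
The salt with the lower threshold [PO4^3-] precipitates first: Ca3(PO4)2.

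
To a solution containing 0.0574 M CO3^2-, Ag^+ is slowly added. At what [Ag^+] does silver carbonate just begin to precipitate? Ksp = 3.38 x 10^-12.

7.67 × 10^-6 M

Ag2CO3(s) ⇌ 2 Ag^+ + CO3^2-
Ksp = [Ag^+]^2[CO3^2-]
Precipitation begins when Q = Ksp. With [CO3^2-] = 0.0574 M:
3.38 x 10^-12 = (0.0574) × [Ag^+]^2
[Ag^+] = (3.38 x 10^-12 / 5.74 × 10^-2)^(1/2) = 7.67 × 10^-6 M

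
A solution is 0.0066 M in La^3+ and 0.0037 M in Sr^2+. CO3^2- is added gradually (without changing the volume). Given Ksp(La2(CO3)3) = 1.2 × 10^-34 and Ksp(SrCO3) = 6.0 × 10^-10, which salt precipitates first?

La2(CO3)3

Each salt begins to precipitate when Q = Ksp, i.e. when [CO3^2-] reaches its threshold.
For La2(CO3)3: 1.2 × 10^-34 = (0.0066)^2 × [CO3^2-]^3  ⇒  [CO3^2-] = 1.4 × 10^-10 M.
For SrCO3: 6.0 × 10^-10 = 0.0037 × [CO3^2-]  ⇒  [CO3^2-] = 1.6 × 10^-7 M.
The salt with the lower threshold [CO3^2-] precipitates first: La2(CO3)3.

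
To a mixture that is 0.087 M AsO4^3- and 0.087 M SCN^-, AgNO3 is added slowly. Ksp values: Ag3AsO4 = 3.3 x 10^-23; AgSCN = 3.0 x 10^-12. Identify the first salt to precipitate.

Precipitation of each salt starts when its ion product equals its Ksp.
For Ag3AsO4: 3.3 x 10^-23 = 0.087 × [Ag^+]^3  ⇒  [Ag^+] = 7.2 × 10^-8 M.
For AgSCN: 3.0 x 10^-12 = 0.087 × [Ag^+]  ⇒  [Ag^+] = 3.4 × 10^-11 M.
The salt with the lower threshold [Ag^+] precipitates first: AgSCN.

AgSCN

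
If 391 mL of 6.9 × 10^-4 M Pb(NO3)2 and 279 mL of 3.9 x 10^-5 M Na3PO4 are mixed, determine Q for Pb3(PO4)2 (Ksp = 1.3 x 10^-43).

1.7e-20

Total volume = 391 + 279 = 670 mL.
[Pb^2+] = 6.9 x 10^-4 × (391/670) = 4.03 x 10^-4 M
[PO4^3-] = 3.9 × 10^-5 × (279/670) = 1.62 × 10^-5 M
Pb3(PO4)2(s) ⇌ 3 Pb^2+(aq) + 2 PO4^3-(aq), so Q = [Pb^2+]^3[PO4^3-]^2
Q = (4.03 × 10^-4)^3(1.62 × 10^-5)^2 = 1.7 x 10^-20
Q > Ksp, so Pb3(PO4)2 will precipitate.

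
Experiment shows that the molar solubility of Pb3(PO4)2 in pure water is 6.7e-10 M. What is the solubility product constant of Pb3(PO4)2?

Ksp ≈ 1.5e-44

Pb3(PO4)2(s) <=> 3 Pb^2+(aq) + 2 PO4^3-(aq)
With molar solubility s: [Pb^2+] = 3s, [PO4^3-] = 2s.
Ksp = [Pb^2+]^3[PO4^3-]^2
Ksp = (3s)^3(2s)^2 = 108s^5
With s = 6.7 × 10^-10: Ksp = 1.5 x 10^-44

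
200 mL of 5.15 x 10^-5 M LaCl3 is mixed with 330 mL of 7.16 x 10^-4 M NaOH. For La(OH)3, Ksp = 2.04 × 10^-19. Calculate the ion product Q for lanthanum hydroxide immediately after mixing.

1.72 x 10^-15

Total volume = 200 + 330 = 530 mL.
[La^3+] = 5.15 × 10^-5 × (200/530) = 1.943 × 10^-5 M
[OH^-] = 7.16 × 10^-4 × (330/530) = 4.458 × 10^-4 M
La(OH)3(s) ⇌ La^3+(aq) + 3 OH^-(aq), so Q = [La^3+][OH^-]^3
Q = (1.943 × 10^-5)(4.458 x 10^-4)^3 = 1.72 × 10^-15
Q > Ksp, so La(OH)3 will precipitate.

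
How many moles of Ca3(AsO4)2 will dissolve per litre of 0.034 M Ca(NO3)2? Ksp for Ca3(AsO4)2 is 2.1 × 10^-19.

s ≈ 3.7 × 10^-8 M

Ca3(AsO4)2(s) <=> 3 Ca^2+(aq) + 2 AsO4^3-(aq)
Ksp = [Ca^2+]^3[AsO4^3-]^2
If s mol/L dissolves here, [Ca^2+] = 0.034 + 3s ≈ 0.034, [AsO4^3-] = 2s (Ksp is small, so little additional dissolves).
Ksp ≈ (0.034)^3 × (2s)^2
s = 3.7 × 10^-8 M
Check: 3s = 1.1 x 10^-7 ≪ 0.034, so the approximation is valid.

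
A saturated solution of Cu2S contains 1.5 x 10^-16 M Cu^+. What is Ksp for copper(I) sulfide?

Cu2S(s) ⇌ 2 Cu^+ + S^2-
Stoichiometry gives [S^2-] = (1/2)[Cu^+] = 7.50 x 10^-17 M.
Ksp = [Cu^+]^2[S^2-]
Ksp = (1.5 × 10^-16)^2 × 7.50 × 10^-17 = 1.7 × 10^-48

Ksp ≈ 1.7 x 10^-48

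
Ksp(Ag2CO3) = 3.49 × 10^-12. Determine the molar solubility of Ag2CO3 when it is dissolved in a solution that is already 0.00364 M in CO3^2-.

Ag2CO3(s) ⇌ 2 Ag^+ + CO3^2-
Ksp = [Ag^+]^2[CO3^2-]
Let s be the molar solubility in this solution. [Ag^+] = 2s, [CO3^2-] = 0.00364 + s ≈ 0.00364 (common-ion effect: CO3^2- is already 0.00364 M).
Ksp ≈ (2s)^2 × 0.00364
s = 1.55 x 10^-5 M
Check: s = 1.5 × 10^-5 ≪ 0.00364, so the approximation is valid.

1.55 × 10^-5 M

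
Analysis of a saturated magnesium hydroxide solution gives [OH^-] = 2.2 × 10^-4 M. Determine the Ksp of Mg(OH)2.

Ksp ≈ 5.3 × 10^-12

Mg(OH)2(s) ⇌ Mg^2+ + 2 OH^-
Stoichiometry gives [Mg^2+] = (1/2)[OH^-] = 1.10 x 10^-4 M.
Ksp = [Mg^2+][OH^-]^2
Ksp = 1.10 × 10^-4 × (2.2 × 10^-4)^2 = 5.3 × 10^-12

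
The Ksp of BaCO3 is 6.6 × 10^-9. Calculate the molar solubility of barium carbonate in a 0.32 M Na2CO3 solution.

s = 2.1 × 10^-8 M

BaCO3(s) ⇌ Ba^2+(aq) + CO3^2-(aq)
Ksp = [Ba^2+][CO3^2-]
If s mol/L dissolves here, [Ba^2+] = s, [CO3^2-] = 0.32 + s ≈ 0.32 (since CO3^2- from Na2CO3 dominates).
Ksp ≈ s × 0.32
s = 2.1 × 10^-8 M
Check: s = 2.1 x 10^-8 ≪ 0.32, so the approximation is valid.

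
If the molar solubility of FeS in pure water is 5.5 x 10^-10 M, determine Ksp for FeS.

Ksp = 3.0e-19

FeS(s) <=> Fe^2+ + S^2-
With molar solubility s: [Fe^2+] = s, [S^2-] = s.
Ksp = [Fe^2+][S^2-]
Ksp = (s)(s) = s^2
Ksp = (5.5 × 10^-10)^2 = 3.0 × 10^-19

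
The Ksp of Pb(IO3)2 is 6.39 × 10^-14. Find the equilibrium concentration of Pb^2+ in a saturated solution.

Pb(IO3)2(s) <=> Pb^2+ + 2 IO3^-
Ksp = [Pb^2+][IO3^-]^2
Let s = molar solubility. Then [Pb^2+] = s and [IO3^-] = 2s.
Substituting: Ksp = s(2s)^2 = 4s^3
s = (6.39 × 10^-14 / 4)^(1/3) = 2.519 × 10^-5 M
[Pb^2+] = s = 2.52 × 10^-5 M

[Pb^2+] = 2.52e-5 M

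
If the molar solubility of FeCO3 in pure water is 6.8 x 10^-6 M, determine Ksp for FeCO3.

FeCO3(s) <=> Fe^2+ + CO3^2-
With molar solubility s: [Fe^2+] = s, [CO3^2-] = s.
Ksp = [Fe^2+][CO3^2-]
Ksp = s^2
With s = 6.8 x 10^-6: Ksp = 4.6 × 10^-11

Ksp ≈ 4.6 x 10^-11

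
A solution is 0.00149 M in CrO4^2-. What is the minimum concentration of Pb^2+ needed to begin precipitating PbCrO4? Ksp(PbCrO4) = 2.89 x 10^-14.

[Pb^2+] ≈ 1.94 x 10^-11 M

PbCrO4(s) ⇌ Pb^2+ + CrO4^2-
Ksp = [Pb^2+][CrO4^2-]
Precipitation begins when Q = Ksp. With [CrO4^2-] = 0.00149 M:
2.89 x 10^-14 = (0.00149) × [Pb^2+]
[Pb^2+] = (2.89 x 10^-14 / 1.49 × 10^-3) = 1.94 × 10^-11 M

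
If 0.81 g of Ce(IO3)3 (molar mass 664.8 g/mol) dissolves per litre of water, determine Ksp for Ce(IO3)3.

6.0e-11

Molar solubility s = (8.1 × 10^-1 g/L) / (664.8 g/mol) = 1.22 × 10^-3 M.
Ce(IO3)3(s) <=> Ce^3+(aq) + 3 IO3^-(aq)
For each mole of Ce(IO3)3 that dissolves: [Ce^3+] = s, [IO3^-] = 3s.
Ksp = [Ce^3+][IO3^-]^3
Ksp = s(3s)^3 = 27s^4
With s = 1.22 x 10^-3: Ksp = 6.0 × 10^-11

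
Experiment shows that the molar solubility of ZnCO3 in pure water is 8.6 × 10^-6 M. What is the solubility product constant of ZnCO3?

Ksp ≈ 7.4 × 10^-11

ZnCO3(s) ⇌ Zn^2+(aq) + CO3^2-(aq)
Let s = molar solubility. Then [Zn^2+] = s and [CO3^2-] = s.
Ksp = [Zn^2+][CO3^2-]
Ksp = s × s = s^2
With s = 8.6 x 10^-6: Ksp = 7.4 × 10^-11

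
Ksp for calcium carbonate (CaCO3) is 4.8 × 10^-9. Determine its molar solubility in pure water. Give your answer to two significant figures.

CaCO3(s) ⇌ Ca^2+ + CO3^2-
Ksp = [Ca^2+][CO3^2-]
If s mol/L of CaCO3 dissolves, [Ca^2+] = s and [CO3^2-] = s.
Ksp = s^2
s = √(4.8 × 10^-9) = 6.9 × 10^-5 M

6.9 × 10^-5 M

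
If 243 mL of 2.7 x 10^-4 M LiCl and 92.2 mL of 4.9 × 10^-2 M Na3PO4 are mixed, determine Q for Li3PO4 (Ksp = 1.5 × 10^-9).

Total volume = 243 + 92.2 = 335.2 mL.
[Li^+] = 2.7 × 10^-4 × (243/335.2) = 1.96 × 10^-4 M
[PO4^3-] = 4.9 × 10^-2 × (92.2/335.2) = 1.35 x 10^-2 M
Li3PO4(s) ⇌ 3 Li^+(aq) + PO4^3-(aq), so Q = [Li^+]^3[PO4^3-]
Q = (1.96 × 10^-4)^3(1.35 × 10^-2) = 1.0 × 10^-13
Q < Ksp, so no precipitate of Li3PO4 forms.

Q = 1.0e-13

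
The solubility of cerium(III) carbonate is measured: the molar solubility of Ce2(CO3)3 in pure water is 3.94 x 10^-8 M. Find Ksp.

Ksp ≈ 1.03e-35

Ce2(CO3)3(s) ⇌ 2 Ce^3+ + 3 CO3^2-
With molar solubility s: [Ce^3+] = 2s, [CO3^2-] = 3s.
Ksp = [Ce^3+]^2[CO3^2-]^3
Ksp = (2s)^2(3s)^3 = 108s^5
With s = 3.94 × 10^-8: Ksp = 1.03 × 10^-35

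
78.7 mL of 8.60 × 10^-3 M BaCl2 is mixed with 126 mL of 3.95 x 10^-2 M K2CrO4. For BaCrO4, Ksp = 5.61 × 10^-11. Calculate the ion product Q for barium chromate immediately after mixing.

Q = 8.04 x 10^-5

Total volume = 78.7 + 126 = 204.7 mL.
[Ba^2+] = 8.60 × 10^-3 × (78.7/204.7) = 3.306 × 10^-3 M
[CrO4^2-] = 3.95 × 10^-2 × (126/204.7) = 2.431 × 10^-2 M
BaCrO4(s) ⇌ Ba^2+(aq) + CrO4^2-(aq), so Q = [Ba^2+][CrO4^2-]
Q = (3.306 × 10^-3)(2.431 × 10^-2) = 8.04 x 10^-5
Q > Ksp, so BaCrO4 will precipitate.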